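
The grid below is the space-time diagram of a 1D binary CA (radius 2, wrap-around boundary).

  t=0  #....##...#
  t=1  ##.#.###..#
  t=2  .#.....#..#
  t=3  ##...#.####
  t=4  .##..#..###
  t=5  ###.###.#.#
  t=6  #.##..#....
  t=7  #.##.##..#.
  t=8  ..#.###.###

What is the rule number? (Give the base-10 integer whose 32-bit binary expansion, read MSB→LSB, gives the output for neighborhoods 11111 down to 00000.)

3109328626

  ##### -> #   bit 31 = 1  t=3,i=9
  ####. -> .   bit 30 = 0  t=3,i=0
  ###.# -> #   bit 29 = 1  t=1,i=1
  ###.. -> #   bit 28 = 1  t=1,i=7
  ##.## -> #   bit 27 = 1  t=4,i=0
  ##.#. -> .   bit 26 = 0  t=1,i=2
  ##..# -> .   bit 25 = 0  t=1,i=8
  ##... -> #   bit 24 = 1  t=0,i=1
  #.### -> .   bit 23 = 0  t=1,i=5
  #.##. -> #   bit 22 = 1  t=4,i=1
  #.#.# -> .   bit 21 = 0  t=1,i=3
  #.#.. -> #   bit 20 = 1  t=2,i=1
  #..## -> .   bit 19 = 0  t=1,i=9
  #..#. -> #   bit 18 = 1  t=2,i=9
  #...# -> .   bit 17 = 0  t=0,i=8
  #.... -> .   bit 16 = 0  t=0,i=2
  .#### -> #   bit 15 = 1  t=3,i=8
  .###. -> .   bit 14 = 0  t=1,i=0
  .##.# -> .   bit 13 = 0  t=7,i=3
  .##.. -> #   bit 12 = 1  t=0,i=0
  .#.## -> .   bit 11 = 0  t=1,i=4
  .#.#. -> #   bit 10 = 1  t=2,i=0
  .#..# -> #   bit 9 = 1  t=2,i=8
  .#... -> .   bit 8 = 0  t=2,i=2
  ..### -> #   bit 7 = 1  t=1,i=10
  ..##. -> #   bit 6 = 1  t=0,i=5
  ..#.# -> #   bit 5 = 1  t=2,i=10
  ..#.. -> #   bit 4 = 1  t=2,i=7
  ...## -> .   bit 3 = 0  t=0,i=4
  ...#. -> .   bit 2 = 0  t=2,i=6
  ....# -> #   bit 1 = 1  t=0,i=3
  ..... -> .   bit 0 = 0  t=2,i=4
  bits 10111001010101001001011011110010 = 3109328626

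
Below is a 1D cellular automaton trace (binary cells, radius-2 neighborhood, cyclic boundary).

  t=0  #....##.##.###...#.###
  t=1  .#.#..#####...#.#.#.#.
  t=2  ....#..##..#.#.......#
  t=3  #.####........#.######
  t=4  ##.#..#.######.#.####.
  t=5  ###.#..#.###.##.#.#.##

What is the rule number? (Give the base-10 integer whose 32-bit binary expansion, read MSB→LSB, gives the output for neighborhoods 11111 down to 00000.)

2906696471

  #####|#  b31=1 t=1,i=8
  ####.|.  b30=0 t=0,i=21
  ###.#|#  b29=1 t=3,i=0
  ###..|.  b28=0 t=0,i=0
  ##.##|#  b27=1 t=0,i=7
  ##.#.|#  b26=1 t=4,i=2
  ##..#|.  b25=0 t=2,i=9
  ##...|#  b24=1 t=0,i=1
  #.###|.  b23=0 t=0,i=11
  #.##.|#  b22=1 t=0,i=8
  #.#.#|.  b21=0 t=1,i=16
  #.#..|.  b20=0 t=1,i=3
  #..##|.  b19=0 t=1,i=5
  #..#.|.  b18=0 t=1,i=0
  #...#|.  b17=0 t=0,i=15
  #....|.  b16=0 t=0,i=2
  .####|#  b15=1 t=0,i=20
  .###.|.  b14=0 t=0,i=12
  .##.#|#  b13=1 t=0,i=6
  .##..|.  b12=0 t=2,i=8
  .#.##|#  b11=1 t=0,i=18
  .#.#.|.  b10=0 t=1,i=2
  .#..#|#  b9=1 t=1,i=4
  .#...|#  b8=1 t=2,i=0
  ..###|.  b7=0 t=1,i=6
  ..##.|.  b6=0 t=0,i=5
  ..#.#|.  b5=0 t=0,i=17
  ..#..|#  b4=1 t=2,i=4
  ...##|.  b3=0 t=0,i=4
  ...#.|#  b2=1 t=0,i=16
  ....#|#  b1=1 t=0,i=3
  .....|#  b0=1 t=2,i=16
  bits 10101101010000001010101100010111 = 2906696471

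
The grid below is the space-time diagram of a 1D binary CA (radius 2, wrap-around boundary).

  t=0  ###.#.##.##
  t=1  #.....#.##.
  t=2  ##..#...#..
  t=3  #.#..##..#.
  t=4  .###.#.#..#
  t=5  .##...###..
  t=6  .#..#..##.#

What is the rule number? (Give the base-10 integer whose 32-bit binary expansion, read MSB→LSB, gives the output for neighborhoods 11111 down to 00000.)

2597472066

  nb #####: next=#  (t=0,i=0, bit31=1)
  nb ####.: next=.  (t=0,i=1, bit30=0)
  nb ###.#: next=.  (t=0,i=2, bit29=0)
  nb ###..: next=#  (t=5,i=8, bit28=1)
  nb ##.##: next=#  (t=0,i=8, bit27=1)
  nb ##.#.: next=.  (t=0,i=3, bit26=0)
  nb ##..#: next=#  (t=2,i=2, bit25=1)
  nb ##...: next=.  (t=5,i=3, bit24=0)
  nb #.###: next=#  (t=0,i=9, bit23=1)
  nb #.##.: next=#  (t=0,i=6, bit22=1)
  nb #.#.#: next=.  (t=0,i=4, bit21=0)
  nb #.#..: next=#  (t=1,i=0, bit20=1)
  nb #..##: next=.  (t=2,i=10, bit19=0)
  nb #..#.: next=.  (t=2,i=3, bit18=0)
  nb #...#: next=#  (t=2,i=6, bit17=1)
  nb #....: next=.  (t=1,i=2, bit16=0)
  nb .####: next=.  (t=0,i=10, bit15=0)
  nb .###.: next=#  (t=4,i=2, bit14=1)
  nb .##.#: next=.  (t=0,i=7, bit13=0)
  nb .##..: next=.  (t=2,i=1, bit12=0)
  nb .#.##: next=.  (t=0,i=5, bit11=0)
  nb .#.#.: next=#  (t=3,i=1, bit10=1)
  nb .#..#: next=#  (t=2,i=9, bit9=1)
  nb .#...: next=#  (t=1,i=1, bit8=1)
  nb ..###: next=.  (t=5,i=6, bit7=0)
  nb ..##.: next=#  (t=2,i=0, bit6=1)
  nb ..#.#: next=.  (t=1,i=6, bit5=0)
  nb ..#..: next=.  (t=2,i=4, bit4=0)
  nb ...##: next=.  (t=5,i=0, bit3=0)
  nb ...#.: next=.  (t=1,i=5, bit2=0)
  nb ....#: next=#  (t=1,i=4, bit1=1)
  nb .....: next=.  (t=1,i=3, bit0=0)
  bits 10011010110100100100011101000010 = 2597472066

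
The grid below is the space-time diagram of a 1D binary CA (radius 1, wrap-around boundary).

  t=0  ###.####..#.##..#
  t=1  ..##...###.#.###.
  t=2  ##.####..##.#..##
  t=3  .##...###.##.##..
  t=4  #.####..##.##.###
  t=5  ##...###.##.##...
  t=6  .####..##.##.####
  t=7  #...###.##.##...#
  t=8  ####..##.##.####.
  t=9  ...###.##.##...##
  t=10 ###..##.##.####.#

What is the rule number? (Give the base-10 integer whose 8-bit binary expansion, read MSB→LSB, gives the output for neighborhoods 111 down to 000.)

115

  ###|.  b7=0 t=0,i=0
  ##.|#  b6=1 t=0,i=2
  #.#|#  b5=1 t=0,i=3
  #..|#  b4=1 t=0,i=8
  .##|.  b3=0 t=0,i=4
  .#.|.  b2=0 t=0,i=10
  ..#|#  b1=1 t=0,i=9
  ...|#  b0=1 t=1,i=0
  bits 01110011 = 115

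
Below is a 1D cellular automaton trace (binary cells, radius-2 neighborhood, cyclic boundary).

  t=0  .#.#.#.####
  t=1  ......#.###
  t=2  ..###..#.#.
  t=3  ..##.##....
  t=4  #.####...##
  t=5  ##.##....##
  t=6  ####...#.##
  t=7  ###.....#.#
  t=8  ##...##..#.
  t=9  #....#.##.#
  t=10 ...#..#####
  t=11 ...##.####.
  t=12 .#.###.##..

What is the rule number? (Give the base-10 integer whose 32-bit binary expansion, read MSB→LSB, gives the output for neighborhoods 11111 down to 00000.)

  #####|#  b31=1 t=6,i=0
  ####.|#  b30=1 t=0,i=9
  ###.#|#  b29=1 t=0,i=10
  ###..|.  b28=0 t=1,i=10
  ##.##|#  b27=1 t=3,i=4
  ##.#.|.  b26=0 t=0,i=0
  ##..#|#  b25=1 t=2,i=5
  ##...|.  b24=0 t=1,i=0
  #.###|.  b23=0 t=0,i=7
  #.##.|#  b22=1 t=3,i=5
  #.#.#|.  b21=0 t=0,i=1
  #.#..|.  b20=0 t=2,i=9
  #..##|.  b19=0 t=10,i=5
  #..#.|#  b18=1 t=2,i=6
  #...#|.  b17=0 t=2,i=0
  #....|.  b16=0 t=1,i=1
  .####|#  b15=1 t=0,i=8
  .###.|#  b14=1 t=1,i=9
  .##.#|#  b13=1 t=3,i=3
  .##..|.  b12=0 t=3,i=6
  .#.##|#  b11=1 t=0,i=6
  .#.#.|.  b10=0 t=0,i=2
  .#..#|#  b9=1 t=10,i=4
  .#...|.  b8=0 t=2,i=10
  ..###|#  b7=1 t=2,i=2
  ..##.|#  b6=1 t=3,i=2
  ..#.#|.  b5=0 t=1,i=6
  ..#..|#  b4=1 t=10,i=3
  ...##|.  b3=0 t=2,i=1
  ...#.|.  b2=0 t=1,i=5
  ....#|#  b1=1 t=1,i=4
  .....|#  b0=1 t=1,i=2
  bits 11101010010001001110101011010011 = 3930385107

3930385107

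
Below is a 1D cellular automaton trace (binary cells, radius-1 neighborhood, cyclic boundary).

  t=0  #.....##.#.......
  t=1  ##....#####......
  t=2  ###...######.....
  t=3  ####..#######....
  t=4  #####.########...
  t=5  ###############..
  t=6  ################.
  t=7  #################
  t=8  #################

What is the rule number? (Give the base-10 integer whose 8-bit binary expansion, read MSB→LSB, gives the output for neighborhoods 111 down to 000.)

252

  ### -> #   bit 7 = 1  t=1,i=7
  ##. -> #   bit 6 = 1  t=0,i=7
  #.# -> #   bit 5 = 1  t=0,i=8
  #.. -> #   bit 4 = 1  t=0,i=1
  .## -> #   bit 3 = 1  t=0,i=6
  .#. -> #   bit 2 = 1  t=0,i=0
  ..# -> .   bit 1 = 0  t=0,i=5
  ... -> .   bit 0 = 0  t=0,i=2
  bits 11111100 = 252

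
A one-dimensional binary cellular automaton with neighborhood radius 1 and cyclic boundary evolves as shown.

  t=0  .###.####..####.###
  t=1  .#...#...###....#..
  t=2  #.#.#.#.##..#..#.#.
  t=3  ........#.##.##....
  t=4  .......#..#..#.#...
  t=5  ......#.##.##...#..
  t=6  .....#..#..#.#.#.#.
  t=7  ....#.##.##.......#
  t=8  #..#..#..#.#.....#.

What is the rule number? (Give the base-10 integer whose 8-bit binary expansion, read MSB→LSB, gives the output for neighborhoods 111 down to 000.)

  ### -> .   bit 7 = 0  t=0,i=2
  ##. -> .   bit 6 = 0  t=0,i=3
  #.# -> .   bit 5 = 0  t=0,i=0
  #.. -> #   bit 4 = 1  t=0,i=9
  .## -> #   bit 3 = 1  t=0,i=1
  .#. -> .   bit 2 = 0  t=1,i=1
  ..# -> #   bit 1 = 1  t=0,i=10
  ... -> .   bit 0 = 0  t=1,i=3
  bits 00011010 = 26

26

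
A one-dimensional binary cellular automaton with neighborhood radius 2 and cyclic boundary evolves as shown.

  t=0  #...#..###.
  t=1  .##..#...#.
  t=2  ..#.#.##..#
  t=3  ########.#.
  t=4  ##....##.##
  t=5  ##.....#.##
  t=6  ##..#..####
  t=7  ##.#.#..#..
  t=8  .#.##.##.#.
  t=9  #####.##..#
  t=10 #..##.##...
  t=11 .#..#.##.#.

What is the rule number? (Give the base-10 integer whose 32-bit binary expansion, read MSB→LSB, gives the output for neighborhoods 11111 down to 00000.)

  ##### -> .   bit 31 = 0  t=3,i=2
  ####. -> #   bit 30 = 1  t=3,i=6
  ###.# -> #   bit 29 = 1  t=0,i=9
  ###.. -> #   bit 28 = 1  t=4,i=1
  ##.## -> .   bit 27 = 0  t=4,i=8
  ##.#. -> .   bit 26 = 0  t=0,i=10
  ##..# -> .   bit 25 = 0  t=1,i=3
  ##... -> .   bit 24 = 0  t=4,i=2
  #.### -> #   bit 23 = 1  t=3,i=0
  #.##. -> #   bit 22 = 1  t=2,i=6
  #.#.# -> #   bit 21 = 1  t=2,i=4
  #.#.. -> .   bit 20 = 0  t=0,i=0
  #..## -> .   bit 19 = 0  t=0,i=6
  #..#. -> #   bit 18 = 1  t=1,i=4
  #...# -> #   bit 17 = 1  t=0,i=2
  #.... -> .   bit 16 = 0  t=4,i=3
  .#### -> #   bit 15 = 1  t=3,i=1
  .###. -> .   bit 14 = 0  t=0,i=8
  .##.# -> #   bit 13 = 1  t=4,i=7
  .##.. -> #   bit 12 = 1  t=1,i=2
  .#.## -> #   bit 11 = 1  t=2,i=5
  .#.#. -> #   bit 10 = 1  t=2,i=3
  .#..# -> #   bit 9 = 1  t=0,i=5
  .#... -> #   bit 8 = 1  t=0,i=1
  ..### -> .   bit 7 = 0  t=0,i=7
  ..##. -> .   bit 6 = 0  t=1,i=1
  ..#.# -> #   bit 5 = 1  t=2,i=2
  ..#.. -> .   bit 4 = 0  t=0,i=4
  ...## -> .   bit 3 = 0  t=4,i=5
  ...#. -> .   bit 2 = 0  t=0,i=3
  ....# -> .   bit 1 = 0  t=4,i=4
  ..... -> #   bit 0 = 1  t=5,i=4
  bits 01110000111001101011111100100001 = 1894170401

1894170401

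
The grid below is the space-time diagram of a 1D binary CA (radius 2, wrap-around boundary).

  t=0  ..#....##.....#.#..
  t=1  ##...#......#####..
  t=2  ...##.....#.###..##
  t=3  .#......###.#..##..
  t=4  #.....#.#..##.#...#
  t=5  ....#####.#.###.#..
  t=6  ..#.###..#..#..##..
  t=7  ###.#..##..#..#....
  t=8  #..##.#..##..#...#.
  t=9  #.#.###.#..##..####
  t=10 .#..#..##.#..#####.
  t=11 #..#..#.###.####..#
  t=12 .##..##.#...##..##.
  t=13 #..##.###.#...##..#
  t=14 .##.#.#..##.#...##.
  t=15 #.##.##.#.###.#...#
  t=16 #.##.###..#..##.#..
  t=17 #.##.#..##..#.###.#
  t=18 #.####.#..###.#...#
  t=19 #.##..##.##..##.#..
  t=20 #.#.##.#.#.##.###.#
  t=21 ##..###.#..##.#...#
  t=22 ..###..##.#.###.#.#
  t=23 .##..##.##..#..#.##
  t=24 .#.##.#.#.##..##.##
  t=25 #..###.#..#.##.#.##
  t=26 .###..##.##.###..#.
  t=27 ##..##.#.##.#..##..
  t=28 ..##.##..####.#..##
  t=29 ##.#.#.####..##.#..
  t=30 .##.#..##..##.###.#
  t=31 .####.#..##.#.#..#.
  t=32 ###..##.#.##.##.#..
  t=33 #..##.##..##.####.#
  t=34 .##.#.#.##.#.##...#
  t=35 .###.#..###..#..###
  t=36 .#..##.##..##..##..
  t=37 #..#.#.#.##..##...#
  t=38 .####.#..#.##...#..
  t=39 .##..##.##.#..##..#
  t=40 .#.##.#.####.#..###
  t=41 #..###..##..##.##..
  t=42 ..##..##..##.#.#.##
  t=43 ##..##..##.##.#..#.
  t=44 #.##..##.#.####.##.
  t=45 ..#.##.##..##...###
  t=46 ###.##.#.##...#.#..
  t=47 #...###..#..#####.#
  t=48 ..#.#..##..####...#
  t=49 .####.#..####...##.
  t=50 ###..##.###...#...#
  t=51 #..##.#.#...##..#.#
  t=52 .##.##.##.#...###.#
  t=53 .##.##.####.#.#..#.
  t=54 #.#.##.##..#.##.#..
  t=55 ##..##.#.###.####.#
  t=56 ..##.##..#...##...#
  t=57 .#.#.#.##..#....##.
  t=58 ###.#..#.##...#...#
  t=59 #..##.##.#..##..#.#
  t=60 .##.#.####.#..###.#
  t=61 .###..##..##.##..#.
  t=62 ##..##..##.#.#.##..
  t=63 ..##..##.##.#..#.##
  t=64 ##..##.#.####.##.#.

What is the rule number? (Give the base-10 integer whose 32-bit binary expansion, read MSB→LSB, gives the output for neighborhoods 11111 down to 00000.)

  [31] ##### => #  t=1,i=14
  [30] ####. => .  t=1,i=15
  [29] ###.# => .  t=3,i=10
  [28] ###.. => .  t=1,i=16
  [27] ##.## => .  t=11,i=11
  [26] ##.#. => #  t=3,i=11
  [25] ##..# => #  t=1,i=17
  [24] ##... => .  t=0,i=9
  [23] #.### => #  t=2,i=12
  [22] #.##. => #  t=15,i=2
  [21] #.#.# => .  t=5,i=10
  [20] #.#.. => #  t=0,i=16
  [19] #..## => #  t=1,i=18
  [18] #..#. => #  t=6,i=8
  [17] #...# => #  t=1,i=3
  [16] #.... => .  t=0,i=4
  [15] .#### => #  t=1,i=13
  [14] .###. => .  t=2,i=13
  [13] .##.# => #  t=4,i=12
  [12] .##.. => .  t=0,i=8
  [11] .#.## => .  t=2,i=11
  [10] .#.#. => #  t=0,i=15
  [9] .#..# => .  t=3,i=13
  [8] .#... => .  t=0,i=3
  [7] ..### => #  t=1,i=12
  [6] ..##. => .  t=0,i=7
  [5] ..#.# => #  t=0,i=14
  [4] ..#.. => .  t=0,i=2
  [3] ...## => .  t=0,i=6
  [2] ...#. => #  t=0,i=1
  [1] ....# => #  t=0,i=0
  [0] ..... => .  t=0,i=11
  bits 10000110110111101010010010100110 = 2262738086

2262738086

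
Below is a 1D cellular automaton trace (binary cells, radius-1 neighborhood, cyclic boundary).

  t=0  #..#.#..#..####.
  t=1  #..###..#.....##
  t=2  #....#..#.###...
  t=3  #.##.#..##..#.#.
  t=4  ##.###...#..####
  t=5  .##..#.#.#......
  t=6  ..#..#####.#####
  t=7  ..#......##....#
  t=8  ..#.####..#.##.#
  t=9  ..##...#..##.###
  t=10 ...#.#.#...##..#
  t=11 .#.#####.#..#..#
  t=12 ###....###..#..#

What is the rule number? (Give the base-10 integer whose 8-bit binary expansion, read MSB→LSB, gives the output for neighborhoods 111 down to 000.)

101

  ### -> .   bit 7 = 0  t=0,i=12
  ##. -> #   bit 6 = 1  t=0,i=14
  #.# -> #   bit 5 = 1  t=0,i=4
  #.. -> .   bit 4 = 0  t=0,i=1
  .## -> .   bit 3 = 0  t=0,i=11
  .#. -> #   bit 2 = 1  t=0,i=0
  ..# -> .   bit 1 = 0  t=0,i=2
  ... -> #   bit 0 = 1  t=1,i=10
  bits 01100101 = 101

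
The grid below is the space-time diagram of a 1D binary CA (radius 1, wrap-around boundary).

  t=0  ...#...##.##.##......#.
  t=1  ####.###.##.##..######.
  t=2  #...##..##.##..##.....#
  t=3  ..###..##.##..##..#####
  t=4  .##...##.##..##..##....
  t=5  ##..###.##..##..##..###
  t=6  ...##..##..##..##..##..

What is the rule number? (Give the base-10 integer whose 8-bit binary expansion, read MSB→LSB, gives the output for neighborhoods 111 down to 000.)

47

  [7] ### => .  t=1,i=1
  [6] ##. => .  t=0,i=8
  [5] #.# => #  t=0,i=9
  [4] #.. => .  t=0,i=4
  [3] .## => #  t=0,i=7
  [2] .#. => #  t=0,i=3
  [1] ..# => #  t=0,i=2
  [0] ... => #  t=0,i=0
  bits 00101111 = 47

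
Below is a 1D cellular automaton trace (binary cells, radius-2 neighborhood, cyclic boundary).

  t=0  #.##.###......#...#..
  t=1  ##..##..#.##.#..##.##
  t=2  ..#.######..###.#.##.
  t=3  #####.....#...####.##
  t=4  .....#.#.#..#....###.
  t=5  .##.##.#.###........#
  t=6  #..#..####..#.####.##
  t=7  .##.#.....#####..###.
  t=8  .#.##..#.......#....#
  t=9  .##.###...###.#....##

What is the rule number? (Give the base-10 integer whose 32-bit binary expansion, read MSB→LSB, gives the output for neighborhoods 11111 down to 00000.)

800463461

  [31] ##### => .  t=2,i=6
  [30] ####. => .  t=1,i=0
  [29] ###.# => #  t=2,i=14
  [28] ###.. => .  t=0,i=7
  [27] ##.## => #  t=0,i=4
  [26] ##.#. => #  t=1,i=12
  [25] ##..# => #  t=1,i=2
  [24] ##... => #  t=0,i=8
  [23] #.### => #  t=0,i=5
  [22] #.##. => .  t=0,i=2
  [21] #.#.# => #  t=2,i=16
  [20] #.#.. => #  t=1,i=13
  [19] #..## => .  t=1,i=3
  [18] #..#. => #  t=0,i=20
  [17] #...# => #  t=0,i=16
  [16] #.... => .  t=0,i=9
  [15] .#### => .  t=1,i=20
  [14] .###. => .  t=0,i=6
  [13] .##.# => .  t=0,i=3
  [12] .##.. => #  t=1,i=5
  [11] .#.## => #  t=0,i=1
  [10] .#.#. => .  t=4,i=6
  [9] .#..# => #  t=0,i=19
  [8] .#... => .  t=0,i=15
  [7] ..### => .  t=2,i=12
  [6] ..##. => #  t=1,i=4
  [5] ..#.# => #  t=0,i=0
  [4] ..#.. => .  t=0,i=14
  [3] ...## => .  t=3,i=13
  [2] ...#. => #  t=0,i=13
  [1] ....# => .  t=0,i=12
  [0] ..... => #  t=0,i=10
  bits 00101111101101100001101001100101 = 800463461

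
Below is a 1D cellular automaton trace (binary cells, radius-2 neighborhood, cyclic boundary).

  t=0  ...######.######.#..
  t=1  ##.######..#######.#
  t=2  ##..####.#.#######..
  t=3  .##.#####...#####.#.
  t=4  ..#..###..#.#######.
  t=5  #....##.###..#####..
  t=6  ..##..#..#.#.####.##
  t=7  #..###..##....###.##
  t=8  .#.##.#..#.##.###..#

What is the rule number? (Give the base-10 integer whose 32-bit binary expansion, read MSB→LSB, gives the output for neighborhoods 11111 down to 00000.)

3864522915

  #####|#  b31=1 t=0,i=5
  ####.|#  b30=1 t=0,i=7
  ###.#|#  b29=1 t=0,i=8
  ###..|.  b28=0 t=1,i=8
  ##.##|.  b27=0 t=0,i=9
  ##.#.|#  b26=1 t=0,i=16
  ##..#|#  b25=1 t=1,i=9
  ##...|.  b24=0 t=3,i=9
  #.###|.  b23=0 t=0,i=10
  #.##.|#  b22=1 t=6,i=18
  #.#.#|.  b21=0 t=2,i=9
  #.#..|#  b20=1 t=0,i=17
  #..##|.  b19=0 t=1,i=10
  #..#.|#  b18=1 t=4,i=9
  #...#|#  b17=1 t=3,i=10
  #....|#  b16=1 t=0,i=19
  .####|#  b15=1 t=0,i=4
  .###.|#  b14=1 t=1,i=0
  .##.#|#  b13=1 t=3,i=2
  .##..|#  b12=1 t=2,i=1
  .#.##|.  b11=0 t=2,i=10
  .#.#.|.  b10=0 t=6,i=10
  .#..#|.  b9=0 t=3,i=19
  .#...|.  b8=0 t=0,i=18
  ..###|#  b7=1 t=0,i=3
  ..##.|.  b6=0 t=2,i=0
  ..#.#|#  b5=1 t=4,i=10
  ..#..|.  b4=0 t=4,i=2
  ...##|.  b3=0 t=0,i=2
  ...#.|.  b2=0 t=4,i=1
  ....#|#  b1=1 t=0,i=1
  .....|#  b0=1 t=0,i=0
  bits 11100110010101111111000010100011 = 3864522915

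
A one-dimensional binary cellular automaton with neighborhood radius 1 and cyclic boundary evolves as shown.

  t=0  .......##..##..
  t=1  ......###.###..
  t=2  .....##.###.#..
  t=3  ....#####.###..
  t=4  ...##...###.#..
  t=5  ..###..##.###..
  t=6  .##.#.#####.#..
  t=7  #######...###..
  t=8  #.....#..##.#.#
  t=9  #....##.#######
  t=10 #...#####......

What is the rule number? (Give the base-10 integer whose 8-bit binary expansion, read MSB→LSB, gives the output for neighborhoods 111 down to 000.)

  nb ###: next=.  (t=1,i=7, bit7=0)
  nb ##.: next=#  (t=0,i=8, bit6=1)
  nb #.#: next=#  (t=1,i=9, bit5=1)
  nb #..: next=.  (t=0,i=9, bit4=0)
  nb .##: next=#  (t=0,i=7, bit3=1)
  nb .#.: next=#  (t=2,i=12, bit2=1)
  nb ..#: next=#  (t=0,i=6, bit1=1)
  nb ...: next=.  (t=0,i=0, bit0=0)
  bits 01101110 = 110

110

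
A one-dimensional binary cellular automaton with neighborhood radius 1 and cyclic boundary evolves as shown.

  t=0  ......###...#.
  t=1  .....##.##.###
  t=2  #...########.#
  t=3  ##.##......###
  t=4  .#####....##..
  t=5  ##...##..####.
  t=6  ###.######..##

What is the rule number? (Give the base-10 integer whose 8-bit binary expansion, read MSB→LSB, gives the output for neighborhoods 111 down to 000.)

  [7] ### => .  t=0,i=7
  [6] ##. => #  t=0,i=8
  [5] #.# => #  t=1,i=7
  [4] #.. => #  t=0,i=9
  [3] .## => #  t=0,i=6
  [2] .#. => #  t=0,i=12
  [1] ..# => #  t=0,i=5
  [0] ... => .  t=0,i=0
  bits 01111110 = 126

126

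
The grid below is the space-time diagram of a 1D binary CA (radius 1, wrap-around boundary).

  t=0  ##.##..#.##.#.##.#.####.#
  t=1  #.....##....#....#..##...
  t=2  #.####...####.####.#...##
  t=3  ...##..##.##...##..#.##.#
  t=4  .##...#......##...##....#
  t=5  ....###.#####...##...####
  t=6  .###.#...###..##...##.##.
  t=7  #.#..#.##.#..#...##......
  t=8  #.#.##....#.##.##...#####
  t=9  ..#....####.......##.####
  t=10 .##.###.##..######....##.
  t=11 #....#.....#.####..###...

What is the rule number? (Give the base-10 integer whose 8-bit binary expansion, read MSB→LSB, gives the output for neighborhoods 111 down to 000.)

  nb ###: next=#  (t=0,i=0, bit7=1)
  nb ##.: next=.  (t=0,i=1, bit6=0)
  nb #.#: next=.  (t=0,i=2, bit5=0)
  nb #..: next=.  (t=0,i=5, bit4=0)
  nb .##: next=.  (t=0,i=3, bit3=0)
  nb .#.: next=#  (t=0,i=7, bit2=1)
  nb ..#: next=#  (t=0,i=6, bit1=1)
  nb ...: next=#  (t=1,i=2, bit0=1)
  bits 10000111 = 135

135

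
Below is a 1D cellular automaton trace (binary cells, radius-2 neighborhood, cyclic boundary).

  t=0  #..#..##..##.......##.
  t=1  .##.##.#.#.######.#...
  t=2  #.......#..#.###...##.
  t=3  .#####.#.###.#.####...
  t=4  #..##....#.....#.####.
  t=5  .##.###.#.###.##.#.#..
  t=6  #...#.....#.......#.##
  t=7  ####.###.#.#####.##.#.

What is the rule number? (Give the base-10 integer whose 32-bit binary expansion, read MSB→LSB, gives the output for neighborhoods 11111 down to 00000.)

  nb #####: next=#  (t=1,i=13, bit31=1)
  nb ####.: next=#  (t=1,i=15, bit30=1)
  nb ###.#: next=.  (t=1,i=16, bit29=0)
  nb ###..: next=#  (t=2,i=15, bit28=1)
  nb ##.##: next=.  (t=1,i=3, bit27=0)
  nb ##.#.: next=.  (t=0,i=21, bit26=0)
  nb ##..#: next=.  (t=0,i=8, bit25=0)
  nb ##...: next=#  (t=0,i=12, bit24=1)
  nb #.###: next=#  (t=1,i=11, bit23=1)
  nb #.##.: next=.  (t=1,i=4, bit22=0)
  nb #.#.#: next=.  (t=1,i=7, bit21=0)
  nb #.#..: next=.  (t=0,i=0, bit20=0)
  nb #..##: next=#  (t=0,i=5, bit19=1)
  nb #..#.: next=#  (t=0,i=2, bit18=1)
  nb #...#: next=#  (t=2,i=17, bit17=1)
  nb #....: next=#  (t=0,i=13, bit16=1)
  nb .####: next=.  (t=1,i=12, bit15=0)
  nb .###.: next=.  (t=2,i=14, bit14=0)
  nb .##.#: next=.  (t=0,i=20, bit13=0)
  nb .##..: next=#  (t=0,i=7, bit12=1)
  nb .#.##: next=.  (t=1,i=10, bit11=0)
  nb .#.#.: next=#  (t=1,i=8, bit10=1)
  nb .#..#: next=#  (t=0,i=1, bit9=1)
  nb .#...: next=#  (t=1,i=19, bit8=1)
  nb ..###: next=.  (t=3,i=1, bit7=0)
  nb ..##.: next=.  (t=0,i=6, bit6=0)
  nb ..#.#: next=#  (t=2,i=11, bit5=1)
  nb ..#..: next=.  (t=0,i=3, bit4=0)
  nb ...##: next=#  (t=0,i=18, bit3=1)
  nb ...#.: next=#  (t=2,i=7, bit2=1)
  nb ....#: next=.  (t=0,i=17, bit1=0)
  nb .....: next=#  (t=0,i=14, bit0=1)
  bits 11010001100011110001011100101101 = 3515815725

3515815725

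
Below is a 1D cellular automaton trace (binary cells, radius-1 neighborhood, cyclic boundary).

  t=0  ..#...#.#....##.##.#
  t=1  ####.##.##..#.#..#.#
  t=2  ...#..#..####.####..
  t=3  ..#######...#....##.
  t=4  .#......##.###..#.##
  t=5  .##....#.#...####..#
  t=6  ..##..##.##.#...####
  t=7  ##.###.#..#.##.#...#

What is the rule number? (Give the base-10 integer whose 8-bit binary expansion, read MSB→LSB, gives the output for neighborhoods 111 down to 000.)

  ###|.  b7=0 t=1,i=0
  ##.|#  b6=1 t=0,i=14
  #.#|.  b5=0 t=0,i=7
  #..|#  b4=1 t=0,i=0
  .##|.  b3=0 t=0,i=13
  .#.|#  b2=1 t=0,i=2
  ..#|#  b1=1 t=0,i=1
  ...|.  b0=0 t=0,i=4
  bits 01010110 = 86

86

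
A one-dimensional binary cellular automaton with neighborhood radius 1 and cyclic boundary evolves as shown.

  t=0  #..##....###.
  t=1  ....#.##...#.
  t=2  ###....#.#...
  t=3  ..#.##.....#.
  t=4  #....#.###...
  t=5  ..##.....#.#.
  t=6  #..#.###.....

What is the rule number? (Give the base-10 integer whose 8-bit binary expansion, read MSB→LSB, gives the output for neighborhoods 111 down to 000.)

  ### -> .   bit 7 = 0  t=0,i=10
  ##. -> #   bit 6 = 1  t=0,i=4
  #.# -> .   bit 5 = 0  t=0,i=12
  #.. -> .   bit 4 = 0  t=0,i=1
  .## -> .   bit 3 = 0  t=0,i=3
  .#. -> .   bit 2 = 0  t=0,i=0
  ..# -> .   bit 1 = 0  t=0,i=2
  ... -> #   bit 0 = 1  t=0,i=6
  bits 01000001 = 65

65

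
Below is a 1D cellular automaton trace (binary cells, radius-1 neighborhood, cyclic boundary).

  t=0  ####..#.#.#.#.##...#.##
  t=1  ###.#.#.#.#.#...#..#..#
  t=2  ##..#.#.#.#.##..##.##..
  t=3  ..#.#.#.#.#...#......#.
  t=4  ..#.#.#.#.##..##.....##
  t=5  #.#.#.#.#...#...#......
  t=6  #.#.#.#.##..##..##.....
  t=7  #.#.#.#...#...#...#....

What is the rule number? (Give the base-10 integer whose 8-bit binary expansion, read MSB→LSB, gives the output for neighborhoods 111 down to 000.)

  ### -> #   bit 7 = 1  t=0,i=0
  ##. -> .   bit 6 = 0  t=0,i=3
  #.# -> .   bit 5 = 0  t=0,i=7
  #.. -> #   bit 4 = 1  t=0,i=4
  .## -> .   bit 3 = 0  t=0,i=14
  .#. -> #   bit 2 = 1  t=0,i=6
  ..# -> .   bit 1 = 0  t=0,i=5
  ... -> .   bit 0 = 0  t=0,i=17
  bits 10010100 = 148

148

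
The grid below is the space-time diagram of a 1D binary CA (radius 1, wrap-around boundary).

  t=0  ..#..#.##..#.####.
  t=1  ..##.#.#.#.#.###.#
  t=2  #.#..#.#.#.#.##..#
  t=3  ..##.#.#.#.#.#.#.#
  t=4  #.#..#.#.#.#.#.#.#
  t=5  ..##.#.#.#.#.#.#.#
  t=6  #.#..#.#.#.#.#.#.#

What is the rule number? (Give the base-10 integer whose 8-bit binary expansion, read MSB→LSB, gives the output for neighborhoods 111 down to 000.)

156

  ### -> #   bit 7 = 1  t=0,i=14
  ##. -> .   bit 6 = 0  t=0,i=8
  #.# -> .   bit 5 = 0  t=0,i=6
  #.. -> #   bit 4 = 1  t=0,i=3
  .## -> #   bit 3 = 1  t=0,i=7
  .#. -> #   bit 2 = 1  t=0,i=2
  ..# -> .   bit 1 = 0  t=0,i=1
  ... -> .   bit 0 = 0  t=0,i=0
  bits 10011100 = 156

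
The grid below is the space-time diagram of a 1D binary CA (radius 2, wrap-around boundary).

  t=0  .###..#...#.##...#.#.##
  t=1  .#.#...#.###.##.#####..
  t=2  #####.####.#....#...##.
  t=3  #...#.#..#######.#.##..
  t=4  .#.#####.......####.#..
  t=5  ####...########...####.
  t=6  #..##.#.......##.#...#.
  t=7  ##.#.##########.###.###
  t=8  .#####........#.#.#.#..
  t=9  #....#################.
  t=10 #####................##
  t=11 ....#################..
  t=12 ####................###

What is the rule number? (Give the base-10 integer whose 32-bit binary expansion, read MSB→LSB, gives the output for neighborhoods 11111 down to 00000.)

  ##### -> .   bit 31 = 0  t=1,i=18
  ####. -> .   bit 30 = 0  t=1,i=19
  ###.# -> #   bit 29 = 1  t=1,i=11
  ###.. -> #   bit 28 = 1  t=0,i=3
  ##.## -> .   bit 27 = 0  t=0,i=0
  ##.#. -> #   bit 26 = 1  t=2,i=10
  ##..# -> .   bit 25 = 0  t=0,i=4
  ##... -> #   bit 24 = 1  t=0,i=14
  #.### -> #   bit 23 = 1  t=0,i=1
  #.##. -> .   bit 22 = 0  t=0,i=12
  #.#.# -> #   bit 21 = 1  t=0,i=19
  #.#.. -> #   bit 20 = 1  t=1,i=3
  #..## -> .   bit 19 = 0  t=3,i=8
  #..#. -> .   bit 18 = 0  t=0,i=5
  #...# -> .   bit 17 = 0  t=0,i=8
  #.... -> #   bit 16 = 1  t=2,i=13
  .#### -> .   bit 15 = 0  t=1,i=17
  .###. -> .   bit 14 = 0  t=0,i=2
  .##.# -> .   bit 13 = 0  t=0,i=22
  .##.. -> #   bit 12 = 1  t=0,i=13
  .#.## -> #   bit 11 = 1  t=0,i=11
  .#.#. -> #   bit 10 = 1  t=0,i=18
  .#..# -> #   bit 9 = 1  t=3,i=7
  .#... -> #   bit 8 = 1  t=0,i=7
  ..### -> .   bit 7 = 0  t=3,i=9
  ..##. -> #   bit 6 = 1  t=2,i=20
  ..#.# -> #   bit 5 = 1  t=0,i=10
  ..#.. -> .   bit 4 = 0  t=0,i=6
  ...## -> #   bit 3 = 1  t=2,i=19
  ...#. -> #   bit 2 = 1  t=0,i=9
  ....# -> #   bit 1 = 1  t=2,i=14
  ..... -> #   bit 0 = 1  t=4,i=10
  bits 00110101101100010001111101101111 = 900800367

900800367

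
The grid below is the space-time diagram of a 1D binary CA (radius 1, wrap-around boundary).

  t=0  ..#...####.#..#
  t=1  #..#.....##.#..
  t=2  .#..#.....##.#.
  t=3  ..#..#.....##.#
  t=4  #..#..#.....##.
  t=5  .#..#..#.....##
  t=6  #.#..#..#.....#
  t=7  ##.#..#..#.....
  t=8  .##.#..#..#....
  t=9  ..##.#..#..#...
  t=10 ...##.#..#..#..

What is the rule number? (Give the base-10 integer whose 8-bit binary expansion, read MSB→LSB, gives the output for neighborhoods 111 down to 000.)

  [7] ### => .  t=0,i=7
  [6] ##. => #  t=0,i=9
  [5] #.# => #  t=0,i=10
  [4] #.. => #  t=0,i=0
  [3] .## => .  t=0,i=6
  [2] .#. => .  t=0,i=2
  [1] ..# => .  t=0,i=1
  [0] ... => .  t=0,i=4
  bits 01110000 = 112

112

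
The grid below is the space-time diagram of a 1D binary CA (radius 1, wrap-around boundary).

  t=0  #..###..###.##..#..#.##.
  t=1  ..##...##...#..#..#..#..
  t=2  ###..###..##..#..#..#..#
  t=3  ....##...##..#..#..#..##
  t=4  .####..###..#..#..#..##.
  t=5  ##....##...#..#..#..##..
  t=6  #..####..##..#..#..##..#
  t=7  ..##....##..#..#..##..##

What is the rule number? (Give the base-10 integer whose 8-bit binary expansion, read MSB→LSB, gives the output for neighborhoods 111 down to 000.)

  [7] ### => .  t=0,i=4
  [6] ##. => .  t=0,i=5
  [5] #.# => .  t=0,i=11
  [4] #.. => .  t=0,i=1
  [3] .## => #  t=0,i=3
  [2] .#. => .  t=0,i=0
  [1] ..# => #  t=0,i=2
  [0] ... => #  t=1,i=0
  bits 00001011 = 11

11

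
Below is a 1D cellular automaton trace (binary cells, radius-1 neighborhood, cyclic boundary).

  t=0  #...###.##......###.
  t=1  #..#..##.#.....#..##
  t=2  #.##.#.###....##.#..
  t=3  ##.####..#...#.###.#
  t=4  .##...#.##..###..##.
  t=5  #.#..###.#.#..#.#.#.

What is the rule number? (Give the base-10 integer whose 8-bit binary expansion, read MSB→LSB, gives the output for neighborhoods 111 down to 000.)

102

  nb ###: next=.  (t=0,i=5, bit7=0)
  nb ##.: next=#  (t=0,i=6, bit6=1)
  nb #.#: next=#  (t=0,i=7, bit5=1)
  nb #..: next=.  (t=0,i=1, bit4=0)
  nb .##: next=.  (t=0,i=4, bit3=0)
  nb .#.: next=#  (t=0,i=0, bit2=1)
  nb ..#: next=#  (t=0,i=3, bit1=1)
  nb ...: next=.  (t=0,i=2, bit0=0)
  bits 01100110 = 102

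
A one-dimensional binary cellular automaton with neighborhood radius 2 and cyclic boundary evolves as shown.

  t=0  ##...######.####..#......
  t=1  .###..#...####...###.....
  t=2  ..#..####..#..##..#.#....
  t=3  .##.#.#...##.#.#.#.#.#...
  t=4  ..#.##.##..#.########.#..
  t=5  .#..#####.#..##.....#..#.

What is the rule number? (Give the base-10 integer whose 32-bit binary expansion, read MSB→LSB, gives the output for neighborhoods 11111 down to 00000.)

  ##### -> .   bit 31 = 0  t=0,i=7
  ####. -> .   bit 30 = 0  t=0,i=9
  ###.# -> #   bit 29 = 1  t=0,i=10
  ###.. -> .   bit 28 = 0  t=0,i=15
  ##.## -> #   bit 27 = 1  t=0,i=11
  ##.#. -> .   bit 26 = 0  t=3,i=3
  ##..# -> .   bit 25 = 0  t=0,i=16
  ##... -> #   bit 24 = 1  t=0,i=2
  #.### -> #   bit 23 = 1  t=0,i=12
  #.##. -> #   bit 22 = 1  t=4,i=4
  #.#.# -> #   bit 21 = 1  t=3,i=4
  #.#.. -> .   bit 20 = 0  t=2,i=20
  #..## -> #   bit 19 = 1  t=2,i=4
  #..#. -> #   bit 18 = 1  t=0,i=17
  #...# -> #   bit 17 = 1  t=0,i=3
  #.... -> .   bit 16 = 0  t=0,i=20
  .#### -> #   bit 15 = 1  t=0,i=6
  .###. -> #   bit 14 = 1  t=1,i=2
  .##.# -> #   bit 13 = 1  t=3,i=2
  .##.. -> #   bit 12 = 1  t=0,i=1
  .#.## -> .   bit 11 = 0  t=4,i=3
  .#.#. -> #   bit 10 = 1  t=2,i=19
  .#..# -> .   bit 9 = 0  t=2,i=3
  .#... -> #   bit 8 = 1  t=0,i=19
  ..### -> .   bit 7 = 0  t=0,i=5
  ..##. -> .   bit 6 = 0  t=0,i=0
  ..#.# -> .   bit 5 = 0  t=2,i=18
  ..#.. -> #   bit 4 = 1  t=0,i=18
  ...## -> .   bit 3 = 0  t=0,i=4
  ...#. -> #   bit 2 = 1  t=2,i=1
  ....# -> .   bit 1 = 0  t=0,i=23
  ..... -> .   bit 0 = 0  t=0,i=21
  bits 00101001111011101111010100010100 = 703526164

703526164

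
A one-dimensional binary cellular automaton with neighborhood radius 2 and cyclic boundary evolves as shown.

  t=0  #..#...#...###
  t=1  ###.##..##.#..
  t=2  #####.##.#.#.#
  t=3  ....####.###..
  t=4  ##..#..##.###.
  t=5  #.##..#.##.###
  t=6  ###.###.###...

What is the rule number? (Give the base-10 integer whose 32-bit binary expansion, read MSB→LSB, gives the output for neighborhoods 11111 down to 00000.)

998139297

  ##### -> .   bit 31 = 0  t=2,i=1
  ####. -> .   bit 30 = 0  t=0,i=13
  ###.# -> #   bit 29 = 1  t=1,i=2
  ###.. -> #   bit 28 = 1  t=0,i=0
  ##.## -> #   bit 27 = 1  t=1,i=3
  ##.#. -> .   bit 26 = 0  t=1,i=10
  ##..# -> #   bit 25 = 1  t=0,i=1
  ##... -> #   bit 24 = 1  t=3,i=12
  #.### -> .   bit 23 = 0  t=2,i=13
  #.##. -> #   bit 22 = 1  t=1,i=4
  #.#.# -> #   bit 21 = 1  t=2,i=9
  #.#.. -> #   bit 20 = 1  t=1,i=11
  #..## -> #   bit 19 = 1  t=1,i=7
  #..#. -> #   bit 18 = 1  t=0,i=2
  #...# -> #   bit 17 = 1  t=0,i=5
  #.... -> .   bit 16 = 0  t=3,i=13
  .#### -> .   bit 15 = 0  t=0,i=12
  .###. -> #   bit 14 = 1  t=1,i=1
  .##.# -> #   bit 13 = 1  t=1,i=9
  .##.. -> .   bit 12 = 0  t=1,i=5
  .#.## -> .   bit 11 = 0  t=2,i=12
  .#.#. -> #   bit 10 = 1  t=2,i=10
  .#..# -> .   bit 9 = 0  t=1,i=12
  .#... -> #   bit 8 = 1  t=0,i=4
  ..### -> #   bit 7 = 1  t=0,i=11
  ..##. -> .   bit 6 = 0  t=1,i=8
  ..#.# -> #   bit 5 = 1  t=5,i=6
  ..#.. -> .   bit 4 = 0  t=0,i=3
  ...## -> .   bit 3 = 0  t=0,i=10
  ...#. -> .   bit 2 = 0  t=0,i=6
  ....# -> .   bit 1 = 0  t=3,i=2
  ..... -> #   bit 0 = 1  t=3,i=0
  bits 00111011011111100110010110100001 = 998139297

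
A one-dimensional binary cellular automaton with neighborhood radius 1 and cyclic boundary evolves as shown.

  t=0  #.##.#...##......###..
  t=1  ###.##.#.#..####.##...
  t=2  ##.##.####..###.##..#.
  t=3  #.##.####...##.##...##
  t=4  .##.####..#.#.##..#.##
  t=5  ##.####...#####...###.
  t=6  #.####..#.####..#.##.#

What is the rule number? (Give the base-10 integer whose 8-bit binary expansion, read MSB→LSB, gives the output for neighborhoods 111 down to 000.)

173

  [7] ### => #  t=0,i=18
  [6] ##. => .  t=0,i=3
  [5] #.# => #  t=0,i=1
  [4] #.. => .  t=0,i=6
  [3] .## => #  t=0,i=2
  [2] .#. => #  t=0,i=0
  [1] ..# => .  t=0,i=8
  [0] ... => #  t=0,i=7
  bits 10101101 = 173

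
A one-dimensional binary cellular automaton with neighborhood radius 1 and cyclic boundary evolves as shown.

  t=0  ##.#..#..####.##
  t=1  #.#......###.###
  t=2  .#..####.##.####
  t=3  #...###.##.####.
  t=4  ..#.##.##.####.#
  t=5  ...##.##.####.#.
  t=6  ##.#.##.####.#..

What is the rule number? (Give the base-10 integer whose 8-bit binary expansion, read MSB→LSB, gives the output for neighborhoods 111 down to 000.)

169

  ###|#  b7=1 t=0,i=0
  ##.|.  b6=0 t=0,i=1
  #.#|#  b5=1 t=0,i=2
  #..|.  b4=0 t=0,i=4
  .##|#  b3=1 t=0,i=9
  .#.|.  b2=0 t=0,i=3
  ..#|.  b1=0 t=0,i=5
  ...|#  b0=1 t=1,i=4
  bits 10101001 = 169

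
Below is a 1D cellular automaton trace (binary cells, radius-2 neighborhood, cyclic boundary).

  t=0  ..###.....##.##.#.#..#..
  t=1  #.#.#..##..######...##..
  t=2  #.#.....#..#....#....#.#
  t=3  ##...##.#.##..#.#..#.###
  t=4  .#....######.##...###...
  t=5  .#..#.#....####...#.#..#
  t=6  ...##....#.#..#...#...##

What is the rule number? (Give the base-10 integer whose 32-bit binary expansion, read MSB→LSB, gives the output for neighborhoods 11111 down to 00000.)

  ##### -> .   bit 31 = 0  t=1,i=13
  ####. -> .   bit 30 = 0  t=1,i=15
  ###.# -> #   bit 29 = 1  t=4,i=11
  ###.. -> #   bit 28 = 1  t=0,i=4
  ##.## -> #   bit 27 = 1  t=0,i=12
  ##.#. -> #   bit 26 = 1  t=0,i=15
  ##..# -> .   bit 25 = 0  t=1,i=9
  ##... -> .   bit 24 = 0  t=0,i=5
  #.### -> .   bit 23 = 0  t=3,i=21
  #.##. -> #   bit 22 = 1  t=0,i=13
  #.#.# -> #   bit 21 = 1  t=0,i=16
  #.#.. -> .   bit 20 = 0  t=0,i=18
  #..## -> .   bit 19 = 0  t=1,i=6
  #..#. -> #   bit 18 = 1  t=0,i=20
  #...# -> .   bit 17 = 0  t=1,i=18
  #.... -> .   bit 16 = 0  t=0,i=6
  .#### -> .   bit 15 = 0  t=1,i=12
  .###. -> .   bit 14 = 0  t=0,i=3
  .##.# -> #   bit 13 = 1  t=0,i=11
  .##.. -> #   bit 12 = 1  t=1,i=8
  .#.## -> #   bit 11 = 1  t=2,i=22
  .#.#. -> .   bit 10 = 0  t=0,i=17
  .#..# -> .   bit 9 = 0  t=0,i=19
  .#... -> .   bit 8 = 0  t=0,i=22
  ..### -> #   bit 7 = 1  t=0,i=2
  ..##. -> .   bit 6 = 0  t=0,i=10
  ..#.# -> #   bit 5 = 1  t=1,i=0
  ..#.. -> #   bit 4 = 1  t=0,i=21
  ...## -> .   bit 3 = 0  t=0,i=1
  ...#. -> .   bit 2 = 0  t=2,i=7
  ....# -> #   bit 1 = 1  t=0,i=0
  ..... -> #   bit 0 = 1  t=0,i=7
  bits 00111100011001000011100010110011 = 1013201075

1013201075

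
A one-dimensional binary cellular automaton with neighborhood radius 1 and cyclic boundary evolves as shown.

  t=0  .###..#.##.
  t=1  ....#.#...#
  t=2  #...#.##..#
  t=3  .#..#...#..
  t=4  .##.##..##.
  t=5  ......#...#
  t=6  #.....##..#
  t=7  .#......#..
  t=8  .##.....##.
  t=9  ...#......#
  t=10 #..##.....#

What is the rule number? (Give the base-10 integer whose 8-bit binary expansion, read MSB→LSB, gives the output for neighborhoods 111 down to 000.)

  ### -> .   bit 7 = 0  t=0,i=2
  ##. -> .   bit 6 = 0  t=0,i=3
  #.# -> .   bit 5 = 0  t=0,i=7
  #.. -> #   bit 4 = 1  t=0,i=4
  .## -> .   bit 3 = 0  t=0,i=1
  .#. -> #   bit 2 = 1  t=0,i=6
  ..# -> .   bit 1 = 0  t=0,i=0
  ... -> .   bit 0 = 0  t=1,i=1
  bits 00010100 = 20

20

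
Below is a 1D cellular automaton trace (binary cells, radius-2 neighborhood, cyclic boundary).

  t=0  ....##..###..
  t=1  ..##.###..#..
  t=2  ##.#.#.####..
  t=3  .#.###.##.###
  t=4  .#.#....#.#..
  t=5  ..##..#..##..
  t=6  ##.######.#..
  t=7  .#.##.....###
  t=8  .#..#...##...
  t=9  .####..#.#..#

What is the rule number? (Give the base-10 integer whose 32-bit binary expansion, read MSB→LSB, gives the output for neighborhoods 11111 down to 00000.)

  #####|.  b31=0 t=6,i=5
  ####.|.  b30=0 t=2,i=9
  ###.#|.  b29=0 t=3,i=5
  ###..|#  b28=1 t=0,i=10
  ##.##|.  b27=0 t=1,i=4
  ##.#.|.  b26=0 t=2,i=2
  ##..#|#  b25=1 t=0,i=6
  ##...|.  b24=0 t=0,i=11
  #.###|#  b23=1 t=1,i=5
  #.##.|.  b22=0 t=3,i=7
  #.#.#|#  b21=1 t=2,i=3
  #.#..|#  b20=1 t=4,i=3
  #..##|#  b19=1 t=0,i=7
  #..#.|#  b18=1 t=1,i=9
  #...#|.  b17=0 t=4,i=12
  #....|.  b16=0 t=0,i=12
  .####|#  b15=1 t=2,i=8
  .###.|.  b14=0 t=0,i=9
  .##.#|#  b13=1 t=1,i=3
  .##..|#  b12=1 t=0,i=5
  .#.##|.  b11=0 t=2,i=6
  .#.#.|#  b10=1 t=2,i=4
  .#..#|#  b9=1 t=5,i=7
  .#...|.  b8=0 t=1,i=11
  ..###|.  b7=0 t=0,i=8
  ..##.|.  b6=0 t=0,i=4
  ..#.#|.  b5=0 t=4,i=1
  ..#..|#  b4=1 t=1,i=10
  ...##|#  b3=1 t=0,i=3
  ...#.|.  b2=0 t=4,i=0
  ....#|#  b1=1 t=0,i=2
  .....|.  b0=0 t=0,i=0
  bits 00010010101111001011011000011010 = 314357274

314357274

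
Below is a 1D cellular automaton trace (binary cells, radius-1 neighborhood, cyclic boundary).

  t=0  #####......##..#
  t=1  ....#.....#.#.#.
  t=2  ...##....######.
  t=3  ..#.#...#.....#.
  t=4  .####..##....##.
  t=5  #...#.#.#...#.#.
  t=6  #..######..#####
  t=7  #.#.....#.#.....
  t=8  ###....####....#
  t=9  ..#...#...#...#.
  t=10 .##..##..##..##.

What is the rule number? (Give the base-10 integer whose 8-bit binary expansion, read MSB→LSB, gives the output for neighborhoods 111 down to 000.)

102

  [7] ### => .  t=0,i=0
  [6] ##. => #  t=0,i=4
  [5] #.# => #  t=1,i=11
  [4] #.. => .  t=0,i=5
  [3] .## => .  t=0,i=11
  [2] .#. => #  t=1,i=4
  [1] ..# => #  t=0,i=10
  [0] ... => .  t=0,i=6
  bits 01100110 = 102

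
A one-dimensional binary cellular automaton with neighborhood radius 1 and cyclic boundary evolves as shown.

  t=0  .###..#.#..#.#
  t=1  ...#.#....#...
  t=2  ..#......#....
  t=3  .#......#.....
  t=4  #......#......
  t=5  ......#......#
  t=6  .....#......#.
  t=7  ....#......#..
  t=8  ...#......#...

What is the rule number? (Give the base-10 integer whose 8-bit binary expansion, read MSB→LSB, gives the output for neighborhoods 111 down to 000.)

  nb ###: next=.  (t=0,i=2, bit7=0)
  nb ##.: next=#  (t=0,i=3, bit6=1)
  nb #.#: next=.  (t=0,i=0, bit5=0)
  nb #..: next=.  (t=0,i=4, bit4=0)
  nb .##: next=.  (t=0,i=1, bit3=0)
  nb .#.: next=.  (t=0,i=6, bit2=0)
  nb ..#: next=#  (t=0,i=5, bit1=1)
  nb ...: next=.  (t=1,i=0, bit0=0)
  bits 01000010 = 66

66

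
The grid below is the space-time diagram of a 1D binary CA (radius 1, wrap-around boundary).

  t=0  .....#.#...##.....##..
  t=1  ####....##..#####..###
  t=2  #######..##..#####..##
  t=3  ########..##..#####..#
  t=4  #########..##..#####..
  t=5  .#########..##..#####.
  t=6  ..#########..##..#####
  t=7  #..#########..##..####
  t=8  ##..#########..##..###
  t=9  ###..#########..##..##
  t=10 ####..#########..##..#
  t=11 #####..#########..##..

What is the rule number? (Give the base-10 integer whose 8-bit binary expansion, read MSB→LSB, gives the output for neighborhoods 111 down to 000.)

  nb ###: next=#  (t=1,i=0, bit7=1)
  nb ##.: next=#  (t=0,i=12, bit6=1)
  nb #.#: next=.  (t=0,i=6, bit5=0)
  nb #..: next=#  (t=0,i=8, bit4=1)
  nb .##: next=.  (t=0,i=11, bit3=0)
  nb .#.: next=.  (t=0,i=5, bit2=0)
  nb ..#: next=.  (t=0,i=4, bit1=0)
  nb ...: next=#  (t=0,i=0, bit0=1)
  bits 11010001 = 209

209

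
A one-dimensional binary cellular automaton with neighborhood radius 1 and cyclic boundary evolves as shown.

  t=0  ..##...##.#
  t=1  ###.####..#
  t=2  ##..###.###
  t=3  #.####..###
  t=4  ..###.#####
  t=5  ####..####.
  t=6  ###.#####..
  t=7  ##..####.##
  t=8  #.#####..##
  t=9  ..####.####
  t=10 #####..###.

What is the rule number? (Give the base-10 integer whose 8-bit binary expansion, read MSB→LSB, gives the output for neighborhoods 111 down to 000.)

159

  [7] ### => #  t=1,i=0
  [6] ##. => .  t=0,i=3
  [5] #.# => .  t=0,i=9
  [4] #.. => #  t=0,i=0
  [3] .## => #  t=0,i=2
  [2] .#. => #  t=0,i=10
  [1] ..# => #  t=0,i=1
  [0] ... => #  t=0,i=5
  bits 10011111 = 159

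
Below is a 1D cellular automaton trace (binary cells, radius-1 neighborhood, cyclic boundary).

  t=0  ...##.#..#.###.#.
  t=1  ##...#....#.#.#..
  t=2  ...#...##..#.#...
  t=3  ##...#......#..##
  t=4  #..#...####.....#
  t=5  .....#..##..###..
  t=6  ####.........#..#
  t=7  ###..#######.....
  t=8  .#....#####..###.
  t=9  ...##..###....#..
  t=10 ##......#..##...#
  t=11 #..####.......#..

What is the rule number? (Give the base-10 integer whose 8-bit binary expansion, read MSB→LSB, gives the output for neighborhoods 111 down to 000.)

161

  ### -> #   bit 7 = 1  t=0,i=12
  ##. -> .   bit 6 = 0  t=0,i=4
  #.# -> #   bit 5 = 1  t=0,i=5
  #.. -> .   bit 4 = 0  t=0,i=7
  .## -> .   bit 3 = 0  t=0,i=3
  .#. -> .   bit 2 = 0  t=0,i=6
  ..# -> .   bit 1 = 0  t=0,i=2
  ... -> #   bit 0 = 1  t=0,i=0
  bits 10100001 = 161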